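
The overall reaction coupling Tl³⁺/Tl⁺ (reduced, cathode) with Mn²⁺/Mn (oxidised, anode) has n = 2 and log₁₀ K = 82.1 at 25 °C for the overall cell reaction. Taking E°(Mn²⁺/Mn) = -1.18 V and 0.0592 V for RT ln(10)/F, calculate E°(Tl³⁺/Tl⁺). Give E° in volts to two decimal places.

E°cell = (0.0592/n)·log K = (0.0592/2)(82.1) = +2.430 V.
Since Tl³⁺/Tl⁺ is the cathode and Mn²⁺/Mn the anode, E°cell = E°(Tl³⁺/Tl⁺) − E°(Mn²⁺/Mn).
So E°(Tl³⁺/Tl⁺) = E°cell + E°(Mn²⁺/Mn) = +2.430 + (-1.18) = +1.25 V.

+1.25 V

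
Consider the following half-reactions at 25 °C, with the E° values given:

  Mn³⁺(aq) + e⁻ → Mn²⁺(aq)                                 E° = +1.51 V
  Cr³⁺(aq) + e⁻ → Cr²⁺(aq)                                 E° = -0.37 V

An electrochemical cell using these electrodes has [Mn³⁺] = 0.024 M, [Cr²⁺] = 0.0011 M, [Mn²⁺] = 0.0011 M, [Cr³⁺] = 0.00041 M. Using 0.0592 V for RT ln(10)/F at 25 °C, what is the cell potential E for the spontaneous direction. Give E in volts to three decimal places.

Mn³⁺/Mn²⁺ is the cathode (higher E°), Cr³⁺/Cr²⁺ the anode: E°cell = +1.51 − (-0.37) = +1.88 V, n = 1.
Overall: Mn³⁺(aq) + Cr²⁺(aq) → Mn²⁺(aq) + Cr³⁺(aq)
Q = [Mn²⁺]·[Cr³⁺] / ([Mn³⁺]·[Cr²⁺]); log Q = -1.767.
E = E° − (0.0592/n) log Q = +1.88 − (0.0592/1)(-1.767) = +1.985 V.

+1.985 V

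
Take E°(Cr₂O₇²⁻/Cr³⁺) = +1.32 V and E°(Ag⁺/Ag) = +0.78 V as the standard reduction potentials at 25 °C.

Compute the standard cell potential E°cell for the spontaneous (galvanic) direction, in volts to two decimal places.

+0.54 V

The Cr₂O₇²⁻/Cr³⁺ couple has the higher reduction potential, so it is the cathode; Ag⁺/Ag is oxidised at the anode.
E°cell = E°(cathode) − E°(anode) = (+1.32) − (+0.78) = +0.54 V.
Since E°cell > 0, the reaction is spontaneous under standard conditions.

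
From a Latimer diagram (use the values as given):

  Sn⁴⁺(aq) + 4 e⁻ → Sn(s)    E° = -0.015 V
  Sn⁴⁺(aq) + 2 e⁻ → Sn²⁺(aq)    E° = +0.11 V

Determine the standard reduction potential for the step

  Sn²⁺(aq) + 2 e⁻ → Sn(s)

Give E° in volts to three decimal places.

Sequential free energies add, so n₃E°₃ = n₁E°₁ + n₂E°₂.
With n₃ = 4, and the known step contributing 2×(+0.11) V, the unknown satisfies 2·E° = 4×(-0.015) − 2×(+0.11) = -0.280.
E° = -0.280 / 2 = -0.140 V.

-0.140 V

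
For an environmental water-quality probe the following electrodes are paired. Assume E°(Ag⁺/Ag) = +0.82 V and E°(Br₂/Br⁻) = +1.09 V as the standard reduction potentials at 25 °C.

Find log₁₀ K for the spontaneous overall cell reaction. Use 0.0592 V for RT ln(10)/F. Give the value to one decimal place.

Cathode: Br₂/Br⁻; anode: Ag⁺/Ag. E°cell = +0.27 V, n = 2.
log K = nE°cell / 0.0592 = (2)(+0.27) / 0.0592 = 9.1.

9.1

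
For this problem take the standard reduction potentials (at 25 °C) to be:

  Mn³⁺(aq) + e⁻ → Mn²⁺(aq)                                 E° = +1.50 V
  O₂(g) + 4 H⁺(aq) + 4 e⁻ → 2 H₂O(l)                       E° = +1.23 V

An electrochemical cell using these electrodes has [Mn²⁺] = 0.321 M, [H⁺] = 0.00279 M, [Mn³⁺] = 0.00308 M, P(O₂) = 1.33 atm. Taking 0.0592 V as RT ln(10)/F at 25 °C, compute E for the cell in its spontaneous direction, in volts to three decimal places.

Mn³⁺/Mn²⁺ is the cathode (higher E°), O₂/H₂O the anode: E°cell = +1.50 − (+1.23) = +0.27 V, n = 4.
Overall: 4 Mn³⁺(aq) + 2 H₂O(l) → 4 Mn²⁺(aq) + O₂(g) + 4 H⁺(aq)
Q = [Mn²⁺]^4·P(O₂)·[H⁺]^4 / ([Mn³⁺]^4); log Q = -2.022.
E = E° − (0.0592/n) log Q = +0.27 − (0.0592/4)(-2.022) = +0.300 V.

+0.300 V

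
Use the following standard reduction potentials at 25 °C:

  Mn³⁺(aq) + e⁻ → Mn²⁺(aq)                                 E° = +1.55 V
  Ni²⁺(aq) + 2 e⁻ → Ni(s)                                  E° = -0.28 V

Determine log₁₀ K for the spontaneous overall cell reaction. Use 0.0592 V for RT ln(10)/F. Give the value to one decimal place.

Cathode: Mn³⁺/Mn²⁺; anode: Ni²⁺/Ni. E°cell = +1.83 V, n = 2.
log K = nE°cell / 0.0592 = (2)(+1.83) / 0.0592 = 61.8.

61.8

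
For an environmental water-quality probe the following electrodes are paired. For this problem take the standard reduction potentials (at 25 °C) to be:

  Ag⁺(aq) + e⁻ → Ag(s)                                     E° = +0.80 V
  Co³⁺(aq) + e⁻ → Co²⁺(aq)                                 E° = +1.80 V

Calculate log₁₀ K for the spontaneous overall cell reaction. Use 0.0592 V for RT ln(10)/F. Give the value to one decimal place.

Cathode: Co³⁺/Co²⁺; anode: Ag⁺/Ag. E°cell = +1.00 V, n = 1.
log K = nE°cell / 0.0592 = (1)(+1.00) / 0.0592 = 16.9.

16.9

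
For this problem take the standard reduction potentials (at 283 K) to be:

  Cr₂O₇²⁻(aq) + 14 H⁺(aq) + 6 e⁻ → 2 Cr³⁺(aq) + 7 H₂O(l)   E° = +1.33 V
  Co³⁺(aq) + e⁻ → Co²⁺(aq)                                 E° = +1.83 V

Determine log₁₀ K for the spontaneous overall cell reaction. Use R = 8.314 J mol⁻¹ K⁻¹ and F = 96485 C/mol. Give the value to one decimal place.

Cathode: Co³⁺/Co²⁺; anode: Cr₂O₇²⁻/Cr³⁺. E°cell = (+1.83) − (+1.33) = +0.50 V, with n = 6.
ΔG° = −nFE° = −RT ln K, so ln K = nFE°/(RT) = (6)(96485)(+0.50) / ((8.314)(283)) = 123.023.
log₁₀ K = 123.023 / ln 10 = 53.4.

53.4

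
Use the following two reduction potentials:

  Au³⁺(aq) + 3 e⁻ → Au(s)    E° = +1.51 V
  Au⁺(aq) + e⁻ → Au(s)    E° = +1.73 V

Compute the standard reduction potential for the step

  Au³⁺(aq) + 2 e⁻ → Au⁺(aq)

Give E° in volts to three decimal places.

+1.400 V

Sequential free energies add, so n₃E°₃ = n₁E°₁ + n₂E°₂.
With n₃ = 3, and the known step contributing 1×(+1.73) V, the unknown satisfies 2·E° = 3×(+1.51) − 1×(+1.73) = +2.800.
E° = +2.800 / 2 = +1.400 V.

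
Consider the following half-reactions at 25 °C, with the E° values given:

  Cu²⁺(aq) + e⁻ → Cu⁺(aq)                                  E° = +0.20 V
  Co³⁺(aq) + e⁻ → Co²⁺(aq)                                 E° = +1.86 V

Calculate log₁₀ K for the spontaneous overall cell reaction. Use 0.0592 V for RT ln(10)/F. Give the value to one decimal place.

28.0

Cathode: Co³⁺/Co²⁺; anode: Cu²⁺/Cu⁺. E°cell = +1.66 V, n = 1.
log K = nE°cell / 0.0592 = (1)(+1.66) / 0.0592 = 28.0.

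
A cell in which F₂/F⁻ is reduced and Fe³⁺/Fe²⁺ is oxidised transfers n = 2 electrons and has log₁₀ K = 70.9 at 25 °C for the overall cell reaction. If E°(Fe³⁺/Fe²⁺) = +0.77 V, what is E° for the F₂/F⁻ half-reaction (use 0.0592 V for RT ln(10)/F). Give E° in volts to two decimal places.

E°cell = (0.0592/n)·log K = (0.0592/2)(70.9) = +2.099 V.
Since F₂/F⁻ is the cathode and Fe³⁺/Fe²⁺ the anode, E°cell = E°(F₂/F⁻) − E°(Fe³⁺/Fe²⁺).
So E°(F₂/F⁻) = E°cell + E°(Fe³⁺/Fe²⁺) = +2.099 + (+0.77) = +2.87 V.

+2.87 V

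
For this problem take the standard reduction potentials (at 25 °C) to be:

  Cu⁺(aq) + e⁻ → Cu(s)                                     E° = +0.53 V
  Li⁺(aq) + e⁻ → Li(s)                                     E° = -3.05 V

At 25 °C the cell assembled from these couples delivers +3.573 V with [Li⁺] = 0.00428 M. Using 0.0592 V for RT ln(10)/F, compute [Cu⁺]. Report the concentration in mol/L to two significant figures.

Cu⁺/Cu is the cathode, Li⁺/Li the anode: E°cell = +3.58 V, n = 1.
Overall reaction: Cu⁺(aq) + Li(s) → Cu(s) + Li⁺(aq); Q = [Li⁺]^1/[Cu⁺]^1.
From E = E° − (0.0592/n) log Q: log Q = (E° − E)·n/0.0592 = (+3.58 − (+3.573))·1/0.0592 = 0.1182.
So 1·log[Cu⁺] = 1·log(0.00428) − log Q = -2.3686 − (0.1182) = -2.4868; [Cu⁺] = 10^(-2.4868) ≈ 0.0033 M.

0.0033 M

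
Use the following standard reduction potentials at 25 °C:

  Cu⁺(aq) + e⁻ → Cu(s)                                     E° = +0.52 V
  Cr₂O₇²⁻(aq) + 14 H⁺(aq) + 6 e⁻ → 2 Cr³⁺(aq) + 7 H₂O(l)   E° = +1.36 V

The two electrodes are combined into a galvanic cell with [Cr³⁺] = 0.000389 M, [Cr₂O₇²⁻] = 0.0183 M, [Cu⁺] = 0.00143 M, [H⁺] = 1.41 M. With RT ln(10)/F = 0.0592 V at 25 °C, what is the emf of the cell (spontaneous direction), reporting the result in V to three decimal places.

Cr₂O₇²⁻/Cr³⁺ is the cathode (higher E°), Cu⁺/Cu the anode: E°cell = +1.36 − (+0.52) = +0.84 V, n = 6.
Overall: Cr₂O₇²⁻(aq) + 14 H⁺(aq) + 6 Cu(s) → 2 Cr³⁺(aq) + 7 H₂O(l) + 6 Cu⁺(aq)
Q = [Cr³⁺]^2·[Cu⁺]^6 / ([Cr₂O₇²⁻]·[H⁺]^14); log Q = -24.240.
E = E° − (0.0592/n) log Q = +0.84 − (0.0592/6)(-24.240) = +1.079 V.

+1.079 V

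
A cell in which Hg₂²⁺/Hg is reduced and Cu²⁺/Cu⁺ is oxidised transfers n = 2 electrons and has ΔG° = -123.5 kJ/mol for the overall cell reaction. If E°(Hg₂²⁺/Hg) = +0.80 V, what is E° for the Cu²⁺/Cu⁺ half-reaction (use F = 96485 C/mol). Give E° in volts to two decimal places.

+0.16 V

E°cell = −ΔG°/(nF) = −(-123.5×10³)/((2)(96485)) = +0.640 V.
Since Hg₂²⁺/Hg is the cathode and Cu²⁺/Cu⁺ the anode, E°cell = E°(Hg₂²⁺/Hg) − E°(Cu²⁺/Cu⁺).
So E°(Cu²⁺/Cu⁺) = E°(Hg₂²⁺/Hg) − E°cell = (+0.80) − (+0.640) = +0.16 V.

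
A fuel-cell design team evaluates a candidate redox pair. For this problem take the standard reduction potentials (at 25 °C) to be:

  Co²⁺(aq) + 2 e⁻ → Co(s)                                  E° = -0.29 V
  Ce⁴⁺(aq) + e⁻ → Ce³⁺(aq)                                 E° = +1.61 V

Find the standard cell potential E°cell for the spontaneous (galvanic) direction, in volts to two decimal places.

+1.90 V

The Ce⁴⁺/Ce³⁺ couple has the higher reduction potential, so it is the cathode; Co²⁺/Co is oxidised at the anode.
E°cell = E°(cathode) − E°(anode) = (+1.61) − (-0.29) = +1.90 V.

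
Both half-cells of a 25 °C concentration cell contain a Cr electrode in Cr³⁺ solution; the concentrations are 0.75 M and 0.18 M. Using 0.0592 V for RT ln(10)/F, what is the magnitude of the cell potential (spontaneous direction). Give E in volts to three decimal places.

For a concentration cell E°cell = 0. The 0.75 M side is the cathode (reduction is favoured where [Cr³⁺] is higher).
With n = 3, E = −(0.0592/3) log([Cr³⁺]ₐₙ/[Cr³⁺]꜀ₐₜ) = −(0.0592/3) log(0.18/0.75) = −(0.0592/3)(-0.620) = +0.012 V.

+0.012 V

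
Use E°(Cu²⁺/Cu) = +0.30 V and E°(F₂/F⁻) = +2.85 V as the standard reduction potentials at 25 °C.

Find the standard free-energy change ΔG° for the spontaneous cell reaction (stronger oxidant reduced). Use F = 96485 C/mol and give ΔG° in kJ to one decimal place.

F₂/F⁻ (E° = +2.85 V) is the cathode; Cu²⁺/Cu (E° = +0.30 V) is the anode, so E°cell = +2.55 V.
Balancing electrons gives n = 2 (lcm of 2 and 2).
ΔG° = −nFE° = −(2)(96485)(+2.55) = -492,073 J = -492.1 kJ.

-492.1 kJ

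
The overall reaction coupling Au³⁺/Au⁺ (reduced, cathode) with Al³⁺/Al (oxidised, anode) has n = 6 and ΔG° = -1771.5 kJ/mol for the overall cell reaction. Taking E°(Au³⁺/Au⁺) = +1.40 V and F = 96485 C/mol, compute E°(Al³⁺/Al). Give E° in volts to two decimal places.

E°cell = −ΔG°/(nF) = −(-1771.5×10³)/((6)(96485)) = +3.060 V.
Since Au³⁺/Au⁺ is the cathode and Al³⁺/Al the anode, E°cell = E°(Au³⁺/Au⁺) − E°(Al³⁺/Al).
So E°(Al³⁺/Al) = E°(Au³⁺/Au⁺) − E°cell = (+1.40) − (+3.060) = -1.66 V.

-1.66 V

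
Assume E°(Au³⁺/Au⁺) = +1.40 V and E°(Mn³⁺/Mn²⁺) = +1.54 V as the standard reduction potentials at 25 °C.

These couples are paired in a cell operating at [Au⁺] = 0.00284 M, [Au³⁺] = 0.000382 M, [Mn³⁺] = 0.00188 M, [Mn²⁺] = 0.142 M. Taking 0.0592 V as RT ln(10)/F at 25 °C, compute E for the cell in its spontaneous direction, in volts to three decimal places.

Mn³⁺/Mn²⁺ is the cathode (higher E°), Au³⁺/Au⁺ the anode: E°cell = +1.54 − (+1.40) = +0.14 V, n = 2.
Overall: 2 Mn³⁺(aq) + Au⁺(aq) → 2 Mn²⁺(aq) + Au³⁺(aq)
Q = [Mn²⁺]^2·[Au³⁺] / ([Mn³⁺]^2·[Au⁺]); log Q = 2.885.
E = E° − (0.0592/n) log Q = +0.14 − (0.0592/2)(2.885) = +0.055 V.

+0.055 V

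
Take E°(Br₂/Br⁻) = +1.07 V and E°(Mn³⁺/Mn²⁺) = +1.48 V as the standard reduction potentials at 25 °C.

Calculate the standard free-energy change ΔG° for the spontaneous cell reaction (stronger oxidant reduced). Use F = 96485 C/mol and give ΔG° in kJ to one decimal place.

Mn³⁺/Mn²⁺ (E° = +1.48 V) is the cathode; Br₂/Br⁻ (E° = +1.07 V) is the anode, so E°cell = +0.41 V.
Balancing electrons gives n = 2 (lcm of 1 and 2).
ΔG° = −nFE° = −(2)(96485)(+0.41) = -79,118 J = -79.1 kJ.

-79.1 kJ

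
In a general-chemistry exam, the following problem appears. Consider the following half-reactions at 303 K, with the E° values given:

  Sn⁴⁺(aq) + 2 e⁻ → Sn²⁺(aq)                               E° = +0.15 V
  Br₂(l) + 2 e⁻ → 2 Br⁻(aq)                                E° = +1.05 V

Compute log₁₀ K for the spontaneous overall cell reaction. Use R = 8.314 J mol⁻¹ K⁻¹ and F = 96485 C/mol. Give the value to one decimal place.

Cathode: Br₂/Br⁻; anode: Sn⁴⁺/Sn²⁺. E°cell = (+1.05) − (+0.15) = +0.90 V, with n = 2.
ΔG° = −nFE° = −RT ln K, so ln K = nFE°/(RT) = (2)(96485)(+0.90) / ((8.314)(303)) = 68.941.
log₁₀ K = 68.941 / ln 10 = 29.9.

29.9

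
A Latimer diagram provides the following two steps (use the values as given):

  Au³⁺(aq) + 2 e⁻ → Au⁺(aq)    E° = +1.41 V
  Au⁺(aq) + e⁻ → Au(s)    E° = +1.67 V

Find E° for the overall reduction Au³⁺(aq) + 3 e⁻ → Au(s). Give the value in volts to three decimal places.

+1.497 V

Adding the free-energy changes (−nFE°) of the two steps gives −n₃FE°₃ = −n₁FE°₁ − n₂FE°₂.
E°₃ = (2×+1.41 + 1×+1.67) / 3 = (+4.490) / 3 = +1.497 V.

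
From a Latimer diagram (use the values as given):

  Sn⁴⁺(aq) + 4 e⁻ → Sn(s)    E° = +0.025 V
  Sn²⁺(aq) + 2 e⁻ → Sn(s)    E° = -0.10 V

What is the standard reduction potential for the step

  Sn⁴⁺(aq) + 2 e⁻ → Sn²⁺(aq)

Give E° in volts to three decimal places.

+0.150 V

Sequential free energies add, so n₃E°₃ = n₁E°₁ + n₂E°₂.
With n₃ = 4, and the known step contributing 2×(-0.10) V, the unknown satisfies 2·E° = 4×(+0.025) − 2×(-0.10) = +0.300.
E° = +0.300 / 2 = +0.150 V.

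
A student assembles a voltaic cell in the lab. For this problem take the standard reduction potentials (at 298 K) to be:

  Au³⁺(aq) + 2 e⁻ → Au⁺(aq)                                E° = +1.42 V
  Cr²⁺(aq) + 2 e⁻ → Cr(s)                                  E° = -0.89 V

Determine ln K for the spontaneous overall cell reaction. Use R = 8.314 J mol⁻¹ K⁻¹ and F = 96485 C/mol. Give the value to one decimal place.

179.9

Cathode: Au³⁺/Au⁺; anode: Cr²⁺/Cr. E°cell = (+1.42) − (-0.89) = +2.31 V, with n = 2.
ΔG° = −nFE° = −RT ln K, so ln K = nFE°/(RT) = (2)(96485)(+2.31) / ((8.314)(298)) = 179.918.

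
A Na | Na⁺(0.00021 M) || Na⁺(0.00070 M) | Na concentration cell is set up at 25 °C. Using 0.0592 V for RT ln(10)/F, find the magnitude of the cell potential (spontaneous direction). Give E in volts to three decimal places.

For a concentration cell E°cell = 0. The 0.00070 M side is the cathode (reduction is favoured where [Na⁺] is higher).
With n = 1, E = −(0.0592/1) log([Na⁺]ₐₙ/[Na⁺]꜀ₐₜ) = −(0.0592/1) log(0.00021/0.0007) = −(0.0592/1)(-0.523) = +0.031 V.

+0.031 V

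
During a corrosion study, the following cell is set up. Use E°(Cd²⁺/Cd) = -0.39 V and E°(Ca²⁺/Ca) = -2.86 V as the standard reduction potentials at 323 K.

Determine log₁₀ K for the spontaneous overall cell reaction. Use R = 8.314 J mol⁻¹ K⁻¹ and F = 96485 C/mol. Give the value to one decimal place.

Cathode: Cd²⁺/Cd; anode: Ca²⁺/Ca. E°cell = (-0.39) − (-2.86) = +2.47 V, with n = 2.
ΔG° = −nFE° = −RT ln K, so ln K = nFE°/(RT) = (2)(96485)(+2.47) / ((8.314)(323)) = 177.490.
log₁₀ K = 177.490 / ln 10 = 77.1.

77.1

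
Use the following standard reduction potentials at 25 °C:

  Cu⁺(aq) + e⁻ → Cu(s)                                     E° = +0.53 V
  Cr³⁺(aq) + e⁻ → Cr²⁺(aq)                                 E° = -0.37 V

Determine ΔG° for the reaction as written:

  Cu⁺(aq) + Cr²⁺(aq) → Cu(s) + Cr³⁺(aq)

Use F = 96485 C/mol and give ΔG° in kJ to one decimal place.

As written, Cu⁺/Cu is reduced (cathode) and Cr³⁺/Cr²⁺ is oxidised (anode), so E°cell = (+0.53) − (-0.37) = +0.90 V.
Balancing electrons gives n = 1.
ΔG° = −nFE° = −(1)(96485)(+0.90) = -86,836 J = -86.8 kJ.

-86.8 kJ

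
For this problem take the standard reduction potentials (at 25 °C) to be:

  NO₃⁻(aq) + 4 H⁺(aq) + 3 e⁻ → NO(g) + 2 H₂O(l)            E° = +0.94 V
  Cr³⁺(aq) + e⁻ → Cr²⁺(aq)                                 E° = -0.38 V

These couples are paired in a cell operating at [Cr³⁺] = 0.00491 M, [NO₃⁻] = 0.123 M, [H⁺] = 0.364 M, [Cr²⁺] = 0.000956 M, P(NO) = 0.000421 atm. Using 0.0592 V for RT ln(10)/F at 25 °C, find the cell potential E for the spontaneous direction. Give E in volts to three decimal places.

+1.292 V

NO₃⁻/NO is the cathode (higher E°), Cr³⁺/Cr²⁺ the anode: E°cell = +0.94 − (-0.38) = +1.32 V, n = 3.
Overall: NO₃⁻(aq) + 4 H⁺(aq) + 3 Cr²⁺(aq) → NO(g) + 2 H₂O(l) + 3 Cr³⁺(aq)
Q = P(NO)·[Cr³⁺]^3 / ([NO₃⁻]·[H⁺]^4·[Cr²⁺]^3); log Q = 1.422.
E = E° − (0.0592/n) log Q = +1.32 − (0.0592/3)(1.422) = +1.292 V.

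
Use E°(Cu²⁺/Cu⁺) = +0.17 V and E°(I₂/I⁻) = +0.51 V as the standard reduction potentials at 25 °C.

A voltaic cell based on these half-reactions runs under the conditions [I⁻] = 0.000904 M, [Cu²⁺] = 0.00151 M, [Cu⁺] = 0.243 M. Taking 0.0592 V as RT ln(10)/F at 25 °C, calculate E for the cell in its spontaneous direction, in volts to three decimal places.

+0.651 V

I₂/I⁻ is the cathode (higher E°), Cu²⁺/Cu⁺ the anode: E°cell = +0.51 − (+0.17) = +0.34 V, n = 2.
Overall: I₂(s) + 2 Cu⁺(aq) → 2 I⁻(aq) + 2 Cu²⁺(aq)
Q = [I⁻]^2·[Cu²⁺]^2 / ([Cu⁺]^2); log Q = -10.501.
E = E° − (0.0592/n) log Q = +0.34 − (0.0592/2)(-10.501) = +0.651 V.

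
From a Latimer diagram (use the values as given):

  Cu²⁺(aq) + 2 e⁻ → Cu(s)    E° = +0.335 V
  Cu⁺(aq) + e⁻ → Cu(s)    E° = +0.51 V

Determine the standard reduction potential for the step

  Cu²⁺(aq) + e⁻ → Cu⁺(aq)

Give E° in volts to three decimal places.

+0.160 V

Sequential free energies add, so n₃E°₃ = n₁E°₁ + n₂E°₂.
With n₃ = 2, and the known step contributing 1×(+0.51) V, the unknown satisfies 1·E° = 2×(+0.335) − 1×(+0.51) = +0.160.
E° = +0.160 / 1 = +0.160 V.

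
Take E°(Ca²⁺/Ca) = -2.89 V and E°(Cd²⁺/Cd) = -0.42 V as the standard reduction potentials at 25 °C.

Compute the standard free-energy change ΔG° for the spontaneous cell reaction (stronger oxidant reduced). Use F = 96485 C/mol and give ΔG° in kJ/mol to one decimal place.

-476.6 kJ/mol

Cd²⁺/Cd (E° = -0.42 V) is the cathode; Ca²⁺/Ca (E° = -2.89 V) is the anode, so E°cell = +2.47 V.
Balancing electrons gives n = 2 (lcm of 2 and 2).
ΔG° = −nFE° = −(2)(96485)(+2.47) = -476,636 J = -476.6 kJ/mol.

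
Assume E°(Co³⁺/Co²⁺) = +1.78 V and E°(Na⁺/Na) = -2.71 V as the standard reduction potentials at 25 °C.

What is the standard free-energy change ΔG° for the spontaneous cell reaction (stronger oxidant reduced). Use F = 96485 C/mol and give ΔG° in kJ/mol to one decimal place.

Co³⁺/Co²⁺ (E° = +1.78 V) is the cathode; Na⁺/Na (E° = -2.71 V) is the anode, so E°cell = +4.49 V.
Balancing electrons gives n = 1 (lcm of 1 and 1).
ΔG° = −nFE° = −(1)(96485)(+4.49) = -433,218 J = -433.2 kJ/mol.

-433.2 kJ/mol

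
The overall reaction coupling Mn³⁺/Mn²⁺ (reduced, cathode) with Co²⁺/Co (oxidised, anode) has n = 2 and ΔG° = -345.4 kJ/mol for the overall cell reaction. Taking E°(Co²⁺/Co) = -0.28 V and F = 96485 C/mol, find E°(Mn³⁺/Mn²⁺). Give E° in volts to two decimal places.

E°cell = −ΔG°/(nF) = −(-345.4×10³)/((2)(96485)) = +1.790 V.
Since Mn³⁺/Mn²⁺ is the cathode and Co²⁺/Co the anode, E°cell = E°(Mn³⁺/Mn²⁺) − E°(Co²⁺/Co).
So E°(Mn³⁺/Mn²⁺) = E°cell + E°(Co²⁺/Co) = +1.790 + (-0.28) = +1.51 V.

+1.51 V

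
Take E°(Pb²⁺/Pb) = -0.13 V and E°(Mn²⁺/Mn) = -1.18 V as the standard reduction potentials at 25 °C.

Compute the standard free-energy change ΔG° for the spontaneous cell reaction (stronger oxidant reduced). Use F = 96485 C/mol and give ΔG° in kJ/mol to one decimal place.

Pb²⁺/Pb (E° = -0.13 V) is the cathode; Mn²⁺/Mn (E° = -1.18 V) is the anode, so E°cell = +1.05 V.
Balancing electrons gives n = 2 (lcm of 2 and 2).
ΔG° = −nFE° = −(2)(96485)(+1.05) = -202,618 J = -202.6 kJ/mol.

-202.6 kJ/mol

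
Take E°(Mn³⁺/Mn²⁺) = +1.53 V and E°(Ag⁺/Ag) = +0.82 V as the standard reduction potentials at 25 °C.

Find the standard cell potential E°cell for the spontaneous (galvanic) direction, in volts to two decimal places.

The Mn³⁺/Mn²⁺ couple has the higher reduction potential, so it is the cathode; Ag⁺/Ag is oxidised at the anode.
E°cell = E°(cathode) − E°(anode) = (+1.53) − (+0.82) = +0.71 V.
Since E°cell > 0, the reaction is spontaneous under standard conditions.

+0.71 V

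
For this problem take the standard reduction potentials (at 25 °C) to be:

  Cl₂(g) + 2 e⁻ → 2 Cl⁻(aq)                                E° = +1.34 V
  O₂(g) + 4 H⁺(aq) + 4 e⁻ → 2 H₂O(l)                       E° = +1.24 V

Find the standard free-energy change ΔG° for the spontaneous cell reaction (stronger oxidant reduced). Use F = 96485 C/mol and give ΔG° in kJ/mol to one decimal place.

Cl₂/Cl⁻ (E° = +1.34 V) is the cathode; O₂/H₂O (E° = +1.24 V) is the anode, so E°cell = +0.10 V.
Balancing electrons gives n = 4 (lcm of 2 and 4).
ΔG° = −nFE° = −(4)(96485)(+0.10) = -38,594 J = -38.6 kJ/mol.

-38.6 kJ/mol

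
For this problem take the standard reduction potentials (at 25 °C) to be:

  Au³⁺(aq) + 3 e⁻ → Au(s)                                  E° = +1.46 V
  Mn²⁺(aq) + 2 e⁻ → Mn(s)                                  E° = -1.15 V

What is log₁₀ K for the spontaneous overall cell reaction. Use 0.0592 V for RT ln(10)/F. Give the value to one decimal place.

Cathode: Au³⁺/Au; anode: Mn²⁺/Mn. E°cell = +2.61 V, n = 6.
log K = nE°cell / 0.0592 = (6)(+2.61) / 0.0592 = 264.5.

264.5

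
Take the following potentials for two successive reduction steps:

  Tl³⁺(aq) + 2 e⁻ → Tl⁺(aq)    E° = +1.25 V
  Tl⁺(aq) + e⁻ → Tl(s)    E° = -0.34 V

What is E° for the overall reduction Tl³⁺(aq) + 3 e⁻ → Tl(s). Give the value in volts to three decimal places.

Adding the free-energy changes (−nFE°) of the two steps gives −n₃FE°₃ = −n₁FE°₁ − n₂FE°₂.
E°₃ = (2×+1.25 + 1×-0.34) / 3 = (+2.160) / 3 = +0.720 V.

+0.720 V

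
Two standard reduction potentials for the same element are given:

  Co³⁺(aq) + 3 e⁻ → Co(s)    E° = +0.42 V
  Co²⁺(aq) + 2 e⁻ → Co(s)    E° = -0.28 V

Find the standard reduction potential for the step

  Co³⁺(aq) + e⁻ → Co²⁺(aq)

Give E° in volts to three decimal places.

Sequential free energies add, so n₃E°₃ = n₁E°₁ + n₂E°₂.
With n₃ = 3, and the known step contributing 2×(-0.28) V, the unknown satisfies 1·E° = 3×(+0.42) − 2×(-0.28) = +1.820.
E° = +1.820 / 1 = +1.820 V.

+1.820 V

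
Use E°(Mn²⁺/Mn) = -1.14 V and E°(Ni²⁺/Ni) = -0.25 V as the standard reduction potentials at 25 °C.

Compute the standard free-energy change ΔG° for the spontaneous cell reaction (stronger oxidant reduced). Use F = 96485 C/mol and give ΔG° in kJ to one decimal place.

-171.7 kJ

Ni²⁺/Ni (E° = -0.25 V) is the cathode; Mn²⁺/Mn (E° = -1.14 V) is the anode, so E°cell = +0.89 V.
Balancing electrons gives n = 2 (lcm of 2 and 2).
ΔG° = −nFE° = −(2)(96485)(+0.89) = -171,743 J = -171.7 kJ.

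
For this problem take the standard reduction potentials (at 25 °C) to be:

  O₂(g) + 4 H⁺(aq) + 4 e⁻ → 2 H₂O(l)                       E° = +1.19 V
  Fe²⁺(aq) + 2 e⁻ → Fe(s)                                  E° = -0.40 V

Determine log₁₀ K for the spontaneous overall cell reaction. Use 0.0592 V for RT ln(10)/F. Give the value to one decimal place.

107.4

Cathode: O₂/H₂O; anode: Fe²⁺/Fe. E°cell = +1.59 V, n = 4.
log K = nE°cell / 0.0592 = (4)(+1.59) / 0.0592 = 107.4.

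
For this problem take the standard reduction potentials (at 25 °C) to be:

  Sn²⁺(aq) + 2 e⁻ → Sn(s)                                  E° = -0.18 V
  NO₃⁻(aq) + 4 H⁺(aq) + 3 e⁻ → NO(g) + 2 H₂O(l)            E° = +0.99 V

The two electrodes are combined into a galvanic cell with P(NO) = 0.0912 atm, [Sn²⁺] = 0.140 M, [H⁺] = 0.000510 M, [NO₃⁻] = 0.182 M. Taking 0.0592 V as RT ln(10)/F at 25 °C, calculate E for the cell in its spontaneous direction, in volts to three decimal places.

NO₃⁻/NO is the cathode (higher E°), Sn²⁺/Sn the anode: E°cell = +0.99 − (-0.18) = +1.17 V, n = 6.
Overall: 2 NO₃⁻(aq) + 8 H⁺(aq) + 3 Sn(s) → 2 NO(g) + 4 H₂O(l) + 3 Sn²⁺(aq)
Q = P(NO)^2·[Sn²⁺]^3 / ([NO₃⁻]^2·[H⁺]^8); log Q = 23.178.
E = E° − (0.0592/n) log Q = +1.17 − (0.0592/6)(23.178) = +0.941 V.

+0.941 V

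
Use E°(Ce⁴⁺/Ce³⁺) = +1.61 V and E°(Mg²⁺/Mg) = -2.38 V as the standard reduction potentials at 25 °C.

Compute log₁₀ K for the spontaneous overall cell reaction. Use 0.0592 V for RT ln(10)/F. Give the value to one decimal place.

Cathode: Ce⁴⁺/Ce³⁺; anode: Mg²⁺/Mg. E°cell = +3.99 V, n = 2.
log K = nE°cell / 0.0592 = (2)(+3.99) / 0.0592 = 134.8.

134.8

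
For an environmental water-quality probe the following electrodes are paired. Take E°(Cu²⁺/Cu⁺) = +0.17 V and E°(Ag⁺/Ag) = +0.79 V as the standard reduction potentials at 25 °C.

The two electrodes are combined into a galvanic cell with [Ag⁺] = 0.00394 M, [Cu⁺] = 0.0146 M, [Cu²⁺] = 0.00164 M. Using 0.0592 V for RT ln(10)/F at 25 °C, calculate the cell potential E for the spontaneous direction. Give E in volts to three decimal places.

Ag⁺/Ag is the cathode (higher E°), Cu²⁺/Cu⁺ the anode: E°cell = +0.79 − (+0.17) = +0.62 V, n = 1.
Overall: Ag⁺(aq) + Cu⁺(aq) → Ag(s) + Cu²⁺(aq)
Q = [Cu²⁺] / ([Ag⁺]·[Cu⁺]); log Q = 1.455.
E = E° − (0.0592/n) log Q = +0.62 − (0.0592/1)(1.455) = +0.534 V.

+0.534 V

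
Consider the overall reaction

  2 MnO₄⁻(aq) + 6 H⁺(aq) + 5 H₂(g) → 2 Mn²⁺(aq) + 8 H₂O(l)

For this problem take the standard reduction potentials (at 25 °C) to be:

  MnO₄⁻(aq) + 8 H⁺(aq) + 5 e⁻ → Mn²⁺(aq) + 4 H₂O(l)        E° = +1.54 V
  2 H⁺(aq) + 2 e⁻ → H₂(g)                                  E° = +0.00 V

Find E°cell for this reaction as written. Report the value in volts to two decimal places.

The MnO₄⁻/Mn²⁺ couple has the higher reduction potential, so it is the cathode; H⁺/H₂ is oxidised at the anode.
E°cell = E°(cathode) − E°(anode) = (+1.54) − (+0.00) = +1.54 V.
Since E°cell > 0, the reaction is spontaneous under standard conditions.

+1.54 V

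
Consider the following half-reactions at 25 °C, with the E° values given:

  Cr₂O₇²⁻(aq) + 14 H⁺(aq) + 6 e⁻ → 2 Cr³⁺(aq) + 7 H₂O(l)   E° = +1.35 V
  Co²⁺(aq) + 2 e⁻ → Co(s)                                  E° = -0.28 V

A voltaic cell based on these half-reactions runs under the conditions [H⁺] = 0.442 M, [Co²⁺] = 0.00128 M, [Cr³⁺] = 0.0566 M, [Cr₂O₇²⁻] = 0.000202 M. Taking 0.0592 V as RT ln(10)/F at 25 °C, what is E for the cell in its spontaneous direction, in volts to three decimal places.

Cr₂O₇²⁻/Cr³⁺ is the cathode (higher E°), Co²⁺/Co the anode: E°cell = +1.35 − (-0.28) = +1.63 V, n = 6.
Overall: Cr₂O₇²⁻(aq) + 14 H⁺(aq) + 3 Co(s) → 2 Cr³⁺(aq) + 7 H₂O(l) + 3 Co²⁺(aq)
Q = [Cr³⁺]^2·[Co²⁺]^3 / ([Cr₂O₇²⁻]·[H⁺]^14); log Q = -2.514.
E = E° − (0.0592/n) log Q = +1.63 − (0.0592/6)(-2.514) = +1.655 V.

+1.655 V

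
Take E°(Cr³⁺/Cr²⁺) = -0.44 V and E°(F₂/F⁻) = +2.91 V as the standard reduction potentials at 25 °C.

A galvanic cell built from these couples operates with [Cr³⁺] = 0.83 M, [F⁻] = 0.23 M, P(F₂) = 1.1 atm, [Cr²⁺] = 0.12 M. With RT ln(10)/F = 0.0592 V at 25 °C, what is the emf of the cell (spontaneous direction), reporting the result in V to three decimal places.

+3.339 V

F₂/F⁻ is the cathode (higher E°), Cr³⁺/Cr²⁺ the anode: E°cell = +2.91 − (-0.44) = +3.35 V, n = 2.
Overall: F₂(g) + 2 Cr²⁺(aq) → 2 F⁻(aq) + 2 Cr³⁺(aq)
Q = [F⁻]^2·[Cr³⁺]^2 / (P(F₂)·[Cr²⁺]^2); log Q = 0.362.
E = E° − (0.0592/n) log Q = +3.35 − (0.0592/2)(0.362) = +3.339 V.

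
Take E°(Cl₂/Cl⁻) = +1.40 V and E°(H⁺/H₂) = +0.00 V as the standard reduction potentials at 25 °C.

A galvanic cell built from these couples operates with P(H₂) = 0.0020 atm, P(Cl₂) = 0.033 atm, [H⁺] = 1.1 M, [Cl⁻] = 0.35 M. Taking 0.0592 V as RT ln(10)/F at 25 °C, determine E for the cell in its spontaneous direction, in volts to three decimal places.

+1.301 V

Cl₂/Cl⁻ is the cathode (higher E°), H⁺/H₂ the anode: E°cell = +1.40 − (+0.00) = +1.40 V, n = 2.
Overall: Cl₂(g) + H₂(g) → 2 Cl⁻(aq) + 2 H⁺(aq)
Q = [Cl⁻]^2·[H⁺]^2 / (P(Cl₂)·P(H₂)); log Q = 3.351.
E = E° − (0.0592/n) log Q = +1.40 − (0.0592/2)(3.351) = +1.301 V.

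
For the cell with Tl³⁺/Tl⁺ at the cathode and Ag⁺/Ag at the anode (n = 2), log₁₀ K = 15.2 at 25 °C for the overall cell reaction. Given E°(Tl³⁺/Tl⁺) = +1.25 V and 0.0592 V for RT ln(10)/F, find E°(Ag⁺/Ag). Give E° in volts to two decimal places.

E°cell = (0.0592/n)·log K = (0.0592/2)(15.2) = +0.450 V.
Since Tl³⁺/Tl⁺ is the cathode and Ag⁺/Ag the anode, E°cell = E°(Tl³⁺/Tl⁺) − E°(Ag⁺/Ag).
So E°(Ag⁺/Ag) = E°(Tl³⁺/Tl⁺) − E°cell = (+1.25) − (+0.450) = +0.80 V.

+0.80 V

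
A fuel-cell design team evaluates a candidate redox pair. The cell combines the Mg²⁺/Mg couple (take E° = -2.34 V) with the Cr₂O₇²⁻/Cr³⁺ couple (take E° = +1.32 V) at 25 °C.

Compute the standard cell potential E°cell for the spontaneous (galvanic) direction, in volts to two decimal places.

The Cr₂O₇²⁻/Cr³⁺ couple has the higher reduction potential, so it is the cathode; Mg²⁺/Mg is oxidised at the anode.
E°cell = E°(cathode) − E°(anode) = (+1.32) − (-2.34) = +3.66 V.
Since E°cell > 0, the reaction is spontaneous under standard conditions.

+3.66 V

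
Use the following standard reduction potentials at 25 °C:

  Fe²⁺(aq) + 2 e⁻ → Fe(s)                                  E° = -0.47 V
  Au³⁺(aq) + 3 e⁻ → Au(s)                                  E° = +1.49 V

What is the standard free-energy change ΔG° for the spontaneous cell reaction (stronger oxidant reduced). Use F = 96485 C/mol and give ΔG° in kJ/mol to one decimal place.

-1134.7 kJ/mol

Au³⁺/Au (E° = +1.49 V) is the cathode; Fe²⁺/Fe (E° = -0.47 V) is the anode, so E°cell = +1.96 V.
Balancing electrons gives n = 6 (lcm of 3 and 2).
ΔG° = −nFE° = −(6)(96485)(+1.96) = -1,134,664 J = -1134.7 kJ/mol.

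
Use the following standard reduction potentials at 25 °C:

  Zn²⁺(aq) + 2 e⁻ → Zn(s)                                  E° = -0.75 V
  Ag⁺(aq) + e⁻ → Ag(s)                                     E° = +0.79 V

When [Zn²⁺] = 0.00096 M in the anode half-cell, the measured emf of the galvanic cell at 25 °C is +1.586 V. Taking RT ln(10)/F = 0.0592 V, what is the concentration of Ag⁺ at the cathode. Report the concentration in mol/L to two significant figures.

Ag⁺/Ag is the cathode, Zn²⁺/Zn the anode: E°cell = +1.54 V, n = 2.
Overall reaction: 2 Ag⁺(aq) + Zn(s) → 2 Ag(s) + Zn²⁺(aq); Q = [Zn²⁺]^1/[Ag⁺]^2.
From E = E° − (0.0592/n) log Q: log Q = (E° − E)·n/0.0592 = (+1.54 − (+1.586))·2/0.0592 = -1.5541.
So 2·log[Ag⁺] = 1·log(0.00096) − log Q = -3.0177 − (-1.5541) = -1.4636; log[Ag⁺] = -1.4636 / 2 = -0.7318; [Ag⁺] = 10^(-0.7318) ≈ 0.19 M.

0.19 M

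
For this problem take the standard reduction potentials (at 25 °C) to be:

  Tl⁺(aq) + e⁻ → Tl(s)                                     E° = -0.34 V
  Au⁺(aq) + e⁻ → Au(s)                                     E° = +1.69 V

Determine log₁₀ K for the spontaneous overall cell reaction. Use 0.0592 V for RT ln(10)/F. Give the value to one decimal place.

34.3

Cathode: Au⁺/Au; anode: Tl⁺/Tl. E°cell = +2.03 V, n = 1.
log K = nE°cell / 0.0592 = (1)(+2.03) / 0.0592 = 34.3.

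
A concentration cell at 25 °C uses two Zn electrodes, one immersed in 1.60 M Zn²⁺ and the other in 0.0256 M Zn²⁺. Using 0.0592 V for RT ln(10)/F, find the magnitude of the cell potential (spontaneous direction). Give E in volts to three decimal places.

+0.053 V

For a concentration cell E°cell = 0. The 1.60 M side is the cathode (reduction is favoured where [Zn²⁺] is higher).
With n = 2, E = −(0.0592/2) log([Zn²⁺]ₐₙ/[Zn²⁺]꜀ₐₜ) = −(0.0592/2) log(0.0256/1.6) = −(0.0592/2)(-1.796) = +0.053 V.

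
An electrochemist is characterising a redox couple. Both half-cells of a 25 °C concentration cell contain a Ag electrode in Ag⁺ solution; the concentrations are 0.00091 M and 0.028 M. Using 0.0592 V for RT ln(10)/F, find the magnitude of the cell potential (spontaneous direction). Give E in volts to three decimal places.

For a concentration cell E°cell = 0. The 0.028 M side is the cathode (reduction is favoured where [Ag⁺] is higher).
With n = 1, E = −(0.0592/1) log([Ag⁺]ₐₙ/[Ag⁺]꜀ₐₜ) = −(0.0592/1) log(0.00091/0.028) = −(0.0592/1)(-1.488) = +0.088 V.

+0.088 V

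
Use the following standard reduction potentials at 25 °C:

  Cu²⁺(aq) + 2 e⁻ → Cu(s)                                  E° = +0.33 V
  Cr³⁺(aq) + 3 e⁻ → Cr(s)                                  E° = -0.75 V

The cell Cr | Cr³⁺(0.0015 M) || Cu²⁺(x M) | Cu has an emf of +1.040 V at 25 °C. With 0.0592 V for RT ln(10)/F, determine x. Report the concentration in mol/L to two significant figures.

Cu²⁺/Cu is the cathode, Cr³⁺/Cr the anode: E°cell = +1.08 V, n = 6.
Overall reaction: 3 Cu²⁺(aq) + 2 Cr(s) → 3 Cu(s) + 2 Cr³⁺(aq); Q = [Cr³⁺]^2/[Cu²⁺]^3.
From E = E° − (0.0592/n) log Q: log Q = (E° − E)·n/0.0592 = (+1.08 − (+1.040))·6/0.0592 = 4.0541.
So 3·log[Cu²⁺] = 2·log(0.0015) − log Q = -5.6478 − (4.0541) = -9.7019; log[Cu²⁺] = -9.7019 / 3 = -3.2340; [Cu²⁺] = 10^(-3.2340) ≈ 0.00058 M.

0.00058 M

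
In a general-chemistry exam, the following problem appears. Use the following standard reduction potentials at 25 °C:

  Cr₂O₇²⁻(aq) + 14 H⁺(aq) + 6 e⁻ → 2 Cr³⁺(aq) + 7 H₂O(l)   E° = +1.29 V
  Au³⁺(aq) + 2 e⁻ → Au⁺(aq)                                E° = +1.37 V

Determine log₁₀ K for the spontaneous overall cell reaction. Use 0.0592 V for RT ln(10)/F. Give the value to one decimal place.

Cathode: Au³⁺/Au⁺; anode: Cr₂O₇²⁻/Cr³⁺. E°cell = +0.08 V, n = 6.
log K = nE°cell / 0.0592 = (6)(+0.08) / 0.0592 = 8.1.

8.1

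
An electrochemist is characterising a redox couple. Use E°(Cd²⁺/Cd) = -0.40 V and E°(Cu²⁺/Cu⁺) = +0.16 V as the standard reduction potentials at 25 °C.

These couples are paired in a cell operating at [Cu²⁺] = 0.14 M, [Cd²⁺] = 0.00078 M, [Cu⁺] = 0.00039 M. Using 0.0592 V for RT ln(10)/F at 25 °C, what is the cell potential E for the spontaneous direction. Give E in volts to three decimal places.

+0.803 V

Cu²⁺/Cu⁺ is the cathode (higher E°), Cd²⁺/Cd the anode: E°cell = +0.16 − (-0.40) = +0.56 V, n = 2.
Overall: 2 Cu²⁺(aq) + Cd(s) → 2 Cu⁺(aq) + Cd²⁺(aq)
Q = [Cu⁺]^2·[Cd²⁺] / ([Cu²⁺]^2); log Q = -8.218.
E = E° − (0.0592/n) log Q = +0.56 − (0.0592/2)(-8.218) = +0.803 V.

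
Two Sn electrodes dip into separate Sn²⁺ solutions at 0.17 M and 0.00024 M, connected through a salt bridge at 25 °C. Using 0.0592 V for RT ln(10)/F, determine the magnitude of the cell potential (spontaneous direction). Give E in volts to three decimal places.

For a concentration cell E°cell = 0. The 0.17 M side is the cathode (reduction is favoured where [Sn²⁺] is higher).
With n = 2, E = −(0.0592/2) log([Sn²⁺]ₐₙ/[Sn²⁺]꜀ₐₜ) = −(0.0592/2) log(0.00024/0.17) = −(0.0592/2)(-2.850) = +0.084 V.

+0.084 V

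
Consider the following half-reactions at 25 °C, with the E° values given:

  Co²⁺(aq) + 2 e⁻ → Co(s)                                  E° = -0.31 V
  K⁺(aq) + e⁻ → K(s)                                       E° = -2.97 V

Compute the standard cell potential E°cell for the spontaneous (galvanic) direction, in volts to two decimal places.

+2.66 V

The Co²⁺/Co couple has the higher reduction potential, so it is the cathode; K⁺/K is oxidised at the anode.
E°cell = E°(cathode) − E°(anode) = (-0.31) − (-2.97) = +2.66 V.
Since E°cell > 0, the reaction is spontaneous under standard conditions.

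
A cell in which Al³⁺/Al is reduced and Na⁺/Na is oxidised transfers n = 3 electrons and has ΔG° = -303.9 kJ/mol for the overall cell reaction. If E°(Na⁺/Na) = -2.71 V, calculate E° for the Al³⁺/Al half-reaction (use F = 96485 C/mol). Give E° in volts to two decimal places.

E°cell = −ΔG°/(nF) = −(-303.9×10³)/((3)(96485)) = +1.050 V.
Since Al³⁺/Al is the cathode and Na⁺/Na the anode, E°cell = E°(Al³⁺/Al) − E°(Na⁺/Na).
So E°(Al³⁺/Al) = E°cell + E°(Na⁺/Na) = +1.050 + (-2.71) = -1.66 V.

-1.66 V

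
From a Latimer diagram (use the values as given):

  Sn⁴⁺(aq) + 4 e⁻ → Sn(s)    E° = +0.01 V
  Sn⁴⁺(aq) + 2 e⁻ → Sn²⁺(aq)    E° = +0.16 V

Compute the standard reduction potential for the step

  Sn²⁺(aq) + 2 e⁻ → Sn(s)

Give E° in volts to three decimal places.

-0.140 V

Sequential free energies add, so n₃E°₃ = n₁E°₁ + n₂E°₂.
With n₃ = 4, and the known step contributing 2×(+0.16) V, the unknown satisfies 2·E° = 4×(+0.01) − 2×(+0.16) = -0.280.
E° = -0.280 / 2 = -0.140 V.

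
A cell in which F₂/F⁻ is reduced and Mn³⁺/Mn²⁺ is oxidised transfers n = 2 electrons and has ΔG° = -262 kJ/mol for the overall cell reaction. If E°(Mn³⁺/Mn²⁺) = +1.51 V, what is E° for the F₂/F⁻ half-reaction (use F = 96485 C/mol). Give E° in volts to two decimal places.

+2.87 V

E°cell = −ΔG°/(nF) = −(-262×10³)/((2)(96485)) = +1.358 V.
Since F₂/F⁻ is the cathode and Mn³⁺/Mn²⁺ the anode, E°cell = E°(F₂/F⁻) − E°(Mn³⁺/Mn²⁺).
So E°(F₂/F⁻) = E°cell + E°(Mn³⁺/Mn²⁺) = +1.358 + (+1.51) = +2.87 V.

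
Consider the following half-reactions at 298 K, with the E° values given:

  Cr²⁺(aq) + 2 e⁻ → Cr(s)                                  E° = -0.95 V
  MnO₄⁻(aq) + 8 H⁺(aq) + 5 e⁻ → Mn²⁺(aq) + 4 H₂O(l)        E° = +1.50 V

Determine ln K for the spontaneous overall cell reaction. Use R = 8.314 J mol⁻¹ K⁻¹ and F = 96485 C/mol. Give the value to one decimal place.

Cathode: MnO₄⁻/Mn²⁺; anode: Cr²⁺/Cr. E°cell = (+1.50) − (-0.95) = +2.45 V, with n = 10.
ΔG° = −nFE° = −RT ln K, so ln K = nFE°/(RT) = (10)(96485)(+2.45) / ((8.314)(298)) = 954.113.

954.1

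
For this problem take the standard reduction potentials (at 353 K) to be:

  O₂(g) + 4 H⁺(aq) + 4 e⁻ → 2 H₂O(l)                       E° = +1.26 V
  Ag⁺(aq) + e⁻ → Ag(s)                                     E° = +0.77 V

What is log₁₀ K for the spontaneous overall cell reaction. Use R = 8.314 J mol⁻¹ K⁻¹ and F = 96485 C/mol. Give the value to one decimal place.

28.0

Cathode: O₂/H₂O; anode: Ag⁺/Ag. E°cell = (+1.26) − (+0.77) = +0.49 V, with n = 4.
ΔG° = −nFE° = −RT ln K, so ln K = nFE°/(RT) = (4)(96485)(+0.49) / ((8.314)(353)) = 64.436.
log₁₀ K = 64.436 / ln 10 = 28.0.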